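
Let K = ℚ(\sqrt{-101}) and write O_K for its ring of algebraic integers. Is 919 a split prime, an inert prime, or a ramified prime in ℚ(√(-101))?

p splits

-101 mod 4 = 3, hence disc K = 4·(-101) = -404 and O_K = ℤ[√-101].
Since gcd(919, -404) = 1 the prime 919 does not ramify.
Compute (-101/919) via Euler: 818^((919-1)/2) mod 919 = 1, so (-101/919) = 1.
Legendre symbol 1 ⇒ 919 is split.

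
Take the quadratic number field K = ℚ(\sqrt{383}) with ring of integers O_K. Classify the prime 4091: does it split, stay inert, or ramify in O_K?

inert

Since 383 ≢ 1 mod 4, the ring of integers is ℤ[√383] with discriminant 4·383 = 1532.
4091 ∤ 1532, so 4091 is unramified.
Compute (383/4091) via Euler: 383^((4091-1)/2) mod 4091 = 4090, so (383/4091) = -1.
Legendre symbol -1 ⇒ 4091 is inert.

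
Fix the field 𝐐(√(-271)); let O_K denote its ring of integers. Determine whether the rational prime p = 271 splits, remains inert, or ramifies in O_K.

Since -271 ≡ 1 mod 4, the ring of integers is ℤ[(1+√-271)/2] with discriminant -271.
Ramification test: 271 | -271. The prime 271 ramifies in K.

ramified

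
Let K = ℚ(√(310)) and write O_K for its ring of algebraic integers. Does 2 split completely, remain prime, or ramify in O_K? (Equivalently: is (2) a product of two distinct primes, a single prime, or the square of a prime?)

310 mod 4 = 2, hence disc K = 4·310 = 1240 and O_K = ℤ[√310].
2 divides disc(K) = 1240, so 2 ramifies.

ramifies in O_K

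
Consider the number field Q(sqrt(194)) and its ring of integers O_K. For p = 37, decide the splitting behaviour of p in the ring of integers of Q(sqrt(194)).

d = 194 ≡ 2 (mod 4), so O_K = ℤ[√194] and disc(K) = 4d = 776.
disc(K) = 776 is not divisible by 37; 37 is unramified.
Compute (194/37) via Euler: 9^((37-1)/2) mod 37 = 1, so (194/37) = 1.
Legendre symbol 1 ⇒ 37 is split.

p splits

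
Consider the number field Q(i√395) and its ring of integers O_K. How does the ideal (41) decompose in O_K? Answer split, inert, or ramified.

d = -395 ≡ 1 (mod 4), so O_K = ℤ[(1+√-395)/2] and disc(K) = d = -395.
Since gcd(41, -395) = 1 the prime 41 does not ramify.
Compute (-395/41) via Euler: 15^((41-1)/2) mod 41 = 40, so (-395/41) = -1.
(-395/41) = -1, so 41 is inert.

inert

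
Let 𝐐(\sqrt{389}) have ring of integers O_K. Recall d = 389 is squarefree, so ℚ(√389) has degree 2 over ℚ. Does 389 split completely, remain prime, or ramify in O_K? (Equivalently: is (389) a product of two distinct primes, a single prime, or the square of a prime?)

389 mod 4 = 1, hence disc K = 389 and O_K = ℤ[(1+√389)/2].
Ramification test: 389 | 389. The prime 389 ramifies in K.

389 is ramified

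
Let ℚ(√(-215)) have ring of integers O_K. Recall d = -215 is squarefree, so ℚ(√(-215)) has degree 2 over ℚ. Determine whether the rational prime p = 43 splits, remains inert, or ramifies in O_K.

d = -215 ≡ 1 (mod 4), so O_K = ℤ[(1+√-215)/2] and disc(K) = d = -215.
43 divides disc(K) = -215, so 43 ramifies.

p ramifies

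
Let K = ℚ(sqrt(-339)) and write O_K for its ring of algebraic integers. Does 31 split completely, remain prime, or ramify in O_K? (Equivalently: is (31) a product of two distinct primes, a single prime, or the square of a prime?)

d = -339 ≡ 1 (mod 4), so O_K = ℤ[(1+√-339)/2] and disc(K) = d = -339.
disc(K) = -339 is not divisible by 31; 31 is unramified.
Legendre symbol by Euler's criterion: (-339/31) ≡ (-339)^15 ≡ 1 (mod 31), i.e. (-339/31) = 1.
d is a quadratic residue mod p, hence 31 splits in O_K.

split — (31) = 𝔭₁𝔭₂ with 𝔭₁ ≠ 𝔭₂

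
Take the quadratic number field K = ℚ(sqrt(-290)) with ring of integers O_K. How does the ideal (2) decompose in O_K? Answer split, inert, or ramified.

Since -290 ≢ 1 mod 4, the ring of integers is ℤ[√-290] with discriminant 4·(-290) = -1160.
Ramification test: 2 | -1160. The prime 2 ramifies in K.

p ramifies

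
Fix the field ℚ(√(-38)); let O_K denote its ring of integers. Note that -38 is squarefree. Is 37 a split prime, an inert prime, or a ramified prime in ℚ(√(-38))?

-38 mod 4 = 2, hence disc K = 4·(-38) = -152 and O_K = ℤ[√-38].
Since gcd(37, -152) = 1 the prime 37 does not ramify.
(-38/37) = 36^18 mod 37 = 1, giving Legendre symbol 1.
(-38/37) = 1, so 37 splits.

split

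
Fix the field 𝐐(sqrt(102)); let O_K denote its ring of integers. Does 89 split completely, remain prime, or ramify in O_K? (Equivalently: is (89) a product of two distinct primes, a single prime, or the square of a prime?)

inert

102 mod 4 = 2, hence disc K = 4·102 = 408 and O_K = ℤ[√102].
disc(K) = 408 is not divisible by 89; 89 is unramified.
Legendre symbol by Euler's criterion: (102/89) ≡ 102^44 ≡ 88 (mod 89), i.e. (102/89) = -1.
Legendre symbol -1 ⇒ 89 is inert.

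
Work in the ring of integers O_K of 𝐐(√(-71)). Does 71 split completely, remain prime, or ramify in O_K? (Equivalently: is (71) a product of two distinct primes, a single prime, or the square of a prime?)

Since -71 ≡ 1 mod 4, the ring of integers is ℤ[(1+√-71)/2] with discriminant -71.
disc(K) = -71 = 71·(-1), so p = 71 is ramified.

ramified — (71) = 𝔭²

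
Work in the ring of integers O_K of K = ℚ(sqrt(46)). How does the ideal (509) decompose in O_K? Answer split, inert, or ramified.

p is inert

d = 46 ≡ 2 (mod 4), so O_K = ℤ[√46] and disc(K) = 4d = 184.
509 ∤ 184, so 509 is unramified.
Compute (46/509) via Euler: 46^((509-1)/2) mod 509 = 508, so (46/509) = -1.
Legendre symbol -1 ⇒ 509 is inert.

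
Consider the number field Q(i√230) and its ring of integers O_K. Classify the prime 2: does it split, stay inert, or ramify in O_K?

2 is ramified

-230 mod 4 = 2, hence disc K = 4·(-230) = -920 and O_K = ℤ[√-230].
2 divides disc(K) = -920, so 2 ramifies.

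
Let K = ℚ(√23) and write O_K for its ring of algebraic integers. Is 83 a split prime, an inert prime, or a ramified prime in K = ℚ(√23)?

Since 23 ≢ 1 mod 4, the ring of integers is ℤ[√23] with discriminant 4·23 = 92.
disc(K) = 92 is not divisible by 83; 83 is unramified.
(23/83) = 23^41 mod 83 = 1, giving Legendre symbol 1.
d is a quadratic residue mod p, hence 83 splits in O_K.

split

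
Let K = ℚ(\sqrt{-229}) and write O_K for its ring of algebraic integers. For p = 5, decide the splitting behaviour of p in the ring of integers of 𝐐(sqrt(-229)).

split — (5) = 𝔭₁𝔭₂ with 𝔭₁ ≠ 𝔭₂

d = -229 ≡ 3 (mod 4), so O_K = ℤ[√-229] and disc(K) = 4d = -916.
5 ∤ -916, so 5 is unramified.
Compute (-229/5) via Euler: 1^((5-1)/2) mod 5 = 1, so (-229/5) = 1.
d is a quadratic residue mod p, hence 5 splits in O_K.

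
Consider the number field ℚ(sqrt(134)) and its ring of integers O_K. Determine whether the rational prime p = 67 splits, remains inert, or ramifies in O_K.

67 is ramified

Since 134 ≢ 1 mod 4, the ring of integers is ℤ[√134] with discriminant 4·134 = 536.
Ramification test: 67 | 536. The prime 67 ramifies in K.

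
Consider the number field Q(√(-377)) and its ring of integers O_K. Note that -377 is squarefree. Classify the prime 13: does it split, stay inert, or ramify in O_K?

Since -377 ≢ 1 mod 4, the ring of integers is ℤ[√-377] with discriminant 4·(-377) = -1508.
disc(K) = -1508 = 13·(-116), so p = 13 is ramified.

ramified — (13) = 𝔭²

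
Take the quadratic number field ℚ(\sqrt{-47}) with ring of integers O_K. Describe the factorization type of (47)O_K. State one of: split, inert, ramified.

Since -47 ≡ 1 mod 4, the ring of integers is ℤ[(1+√-47)/2] with discriminant -47.
Ramification test: 47 | -47. The prime 47 ramifies in K.

ramified — (47) = 𝔭²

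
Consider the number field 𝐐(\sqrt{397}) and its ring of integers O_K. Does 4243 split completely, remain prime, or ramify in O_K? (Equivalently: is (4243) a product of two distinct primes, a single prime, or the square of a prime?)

397 mod 4 = 1, hence disc K = 397 and O_K = ℤ[(1+√397)/2].
Since gcd(4243, 397) = 1 the prime 4243 does not ramify.
Euler's criterion: 397^2121 mod 4243 = 1. Thus (397|4243) = 1.
(397/4243) = 1, so 4243 splits.

split — (4243) = 𝔭₁𝔭₂ with 𝔭₁ ≠ 𝔭₂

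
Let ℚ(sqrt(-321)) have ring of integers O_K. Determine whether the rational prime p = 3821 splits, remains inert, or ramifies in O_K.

-321 mod 4 = 3, hence disc K = 4·(-321) = -1284 and O_K = ℤ[√-321].
disc(K) = -1284 is not divisible by 3821; 3821 is unramified.
Compute (-321/3821) via Euler: 3500^((3821-1)/2) mod 3821 = 3820, so (-321/3821) = -1.
Legendre symbol -1 ⇒ 3821 is inert.

p is inert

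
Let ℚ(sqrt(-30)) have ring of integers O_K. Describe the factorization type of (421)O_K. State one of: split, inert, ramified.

p is inert

d = -30 ≡ 2 (mod 4), so O_K = ℤ[√-30] and disc(K) = 4d = -120.
Since gcd(421, -120) = 1 the prime 421 does not ramify.
Euler's criterion: (-30)^210 mod 421 = 420. Thus (-30|421) = -1.
(-30/421) = -1, so 421 is inert.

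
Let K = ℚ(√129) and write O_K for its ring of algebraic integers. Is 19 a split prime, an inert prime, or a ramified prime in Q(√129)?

remains prime (inert)

Since 129 ≡ 1 mod 4, the ring of integers is ℤ[(1+√129)/2] with discriminant 129.
Since gcd(19, 129) = 1 the prime 19 does not ramify.
Legendre symbol by Euler's criterion: (129/19) ≡ 129^9 ≡ 18 (mod 19), i.e. (129/19) = -1.
(129/19) = -1, so 19 is inert.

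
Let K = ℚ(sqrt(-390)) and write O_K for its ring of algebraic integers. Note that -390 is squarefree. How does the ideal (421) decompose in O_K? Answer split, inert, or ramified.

split

Since -390 ≢ 1 mod 4, the ring of integers is ℤ[√-390] with discriminant 4·(-390) = -1560.
disc(K) = -1560 is not divisible by 421; 421 is unramified.
(-390/421) = 31^210 mod 421 = 1, giving Legendre symbol 1.
Legendre symbol 1 ⇒ 421 is split.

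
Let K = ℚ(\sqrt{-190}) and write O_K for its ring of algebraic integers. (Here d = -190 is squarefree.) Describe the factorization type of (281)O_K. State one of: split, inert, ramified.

-190 mod 4 = 2, hence disc K = 4·(-190) = -760 and O_K = ℤ[√-190].
disc(K) = -760 is not divisible by 281; 281 is unramified.
Euler's criterion: (-190)^140 mod 281 = 280. Thus (-190|281) = -1.
Legendre symbol -1 ⇒ 281 is inert.

281 remains inert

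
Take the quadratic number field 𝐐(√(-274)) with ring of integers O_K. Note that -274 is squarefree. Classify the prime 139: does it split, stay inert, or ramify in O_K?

-274 mod 4 = 2, hence disc K = 4·(-274) = -1096 and O_K = ℤ[√-274].
disc(K) = -1096 is not divisible by 139; 139 is unramified.
Compute (-274/139) via Euler: 4^((139-1)/2) mod 139 = 1, so (-274/139) = 1.
d is a quadratic residue mod p, hence 139 splits in O_K.

split — (139) = 𝔭₁𝔭₂ with 𝔭₁ ≠ 𝔭₂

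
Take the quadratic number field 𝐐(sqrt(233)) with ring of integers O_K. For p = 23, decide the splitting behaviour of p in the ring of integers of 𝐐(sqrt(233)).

split — (23) = 𝔭₁𝔭₂ with 𝔭₁ ≠ 𝔭₂

d = 233 ≡ 1 (mod 4), so O_K = ℤ[(1+√233)/2] and disc(K) = d = 233.
Since gcd(23, 233) = 1 the prime 23 does not ramify.
(233/23) = 3^11 mod 23 = 1, giving Legendre symbol 1.
Legendre symbol 1 ⇒ 23 is split.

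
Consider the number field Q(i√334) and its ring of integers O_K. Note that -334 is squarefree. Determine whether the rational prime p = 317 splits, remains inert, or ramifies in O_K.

inert — (317) stays prime in O_K

Since -334 ≢ 1 mod 4, the ring of integers is ℤ[√-334] with discriminant 4·(-334) = -1336.
317 ∤ -1336, so 317 is unramified.
(-334/317) = 300^158 mod 317 = 316, giving Legendre symbol -1.
(-334/317) = -1, so 317 is inert.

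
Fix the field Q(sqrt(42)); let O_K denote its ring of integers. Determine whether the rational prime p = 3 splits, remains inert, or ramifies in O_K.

Since 42 ≢ 1 mod 4, the ring of integers is ℤ[√42] with discriminant 4·42 = 168.
Ramification test: 3 | 168. The prime 3 ramifies in K.

3 is ramified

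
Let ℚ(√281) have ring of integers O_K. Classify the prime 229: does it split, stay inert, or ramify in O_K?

remains prime (inert)

281 mod 4 = 1, hence disc K = 281 and O_K = ℤ[(1+√281)/2].
229 ∤ 281, so 229 is unramified.
(281/229) = 52^114 mod 229 = 228, giving Legendre symbol -1.
d is a non-residue mod p, hence 229 remains inert in O_K.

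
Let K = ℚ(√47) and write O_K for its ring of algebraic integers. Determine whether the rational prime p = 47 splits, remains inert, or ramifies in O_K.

47 mod 4 = 3, hence disc K = 4·47 = 188 and O_K = ℤ[√47].
47 divides disc(K) = 188, so 47 ramifies.

ramified — (47) = 𝔭²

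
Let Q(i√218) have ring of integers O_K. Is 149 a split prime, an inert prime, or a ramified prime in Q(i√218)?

d = -218 ≡ 2 (mod 4), so O_K = ℤ[√-218] and disc(K) = 4d = -872.
149 ∤ -872, so 149 is unramified.
Compute (-218/149) via Euler: 80^((149-1)/2) mod 149 = 1, so (-218/149) = 1.
Legendre symbol 1 ⇒ 149 is split.

splits completely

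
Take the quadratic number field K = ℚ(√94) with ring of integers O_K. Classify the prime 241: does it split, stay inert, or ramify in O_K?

Since 94 ≢ 1 mod 4, the ring of integers is ℤ[√94] with discriminant 4·94 = 376.
241 ∤ 376, so 241 is unramified.
Compute (94/241) via Euler: 94^((241-1)/2) mod 241 = 1, so (94/241) = 1.
d is a quadratic residue mod p, hence 241 splits in O_K.

splits completely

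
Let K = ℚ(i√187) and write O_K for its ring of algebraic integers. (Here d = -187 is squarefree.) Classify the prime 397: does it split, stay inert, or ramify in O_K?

-187 mod 4 = 1, hence disc K = -187 and O_K = ℤ[(1+√-187)/2].
Since gcd(397, -187) = 1 the prime 397 does not ramify.
(-187/397) = 210^198 mod 397 = 396, giving Legendre symbol -1.
(-187/397) = -1, so 397 is inert.

397 remains inert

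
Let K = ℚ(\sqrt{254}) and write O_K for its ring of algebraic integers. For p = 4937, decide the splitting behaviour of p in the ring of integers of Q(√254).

inert

254 mod 4 = 2, hence disc K = 4·254 = 1016 and O_K = ℤ[√254].
4937 ∤ 1016, so 4937 is unramified.
Legendre symbol by Euler's criterion: (254/4937) ≡ 254^2468 ≡ 4936 (mod 4937), i.e. (254/4937) = -1.
(254/4937) = -1, so 4937 is inert.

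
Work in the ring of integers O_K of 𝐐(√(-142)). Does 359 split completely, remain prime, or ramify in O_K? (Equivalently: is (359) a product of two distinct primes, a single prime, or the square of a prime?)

p splits

d = -142 ≡ 2 (mod 4), so O_K = ℤ[√-142] and disc(K) = 4d = -568.
Since gcd(359, -568) = 1 the prime 359 does not ramify.
(-142/359) = 217^179 mod 359 = 1, giving Legendre symbol 1.
d is a quadratic residue mod p, hence 359 splits in O_K.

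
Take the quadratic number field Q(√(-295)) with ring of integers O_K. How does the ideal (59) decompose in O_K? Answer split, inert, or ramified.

ramified

Since -295 ≡ 1 mod 4, the ring of integers is ℤ[(1+√-295)/2] with discriminant -295.
59 divides disc(K) = -295, so 59 ramifies.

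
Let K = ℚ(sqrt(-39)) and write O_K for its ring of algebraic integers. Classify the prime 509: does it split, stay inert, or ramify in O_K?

509 splits in O_K

-39 mod 4 = 1, hence disc K = -39 and O_K = ℤ[(1+√-39)/2].
Since gcd(509, -39) = 1 the prime 509 does not ramify.
Euler's criterion: (-39)^254 mod 509 = 1. Thus (-39|509) = 1.
(-39/509) = 1, so 509 splits.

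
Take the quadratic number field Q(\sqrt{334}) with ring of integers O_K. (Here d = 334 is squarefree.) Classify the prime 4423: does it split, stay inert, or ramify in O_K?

remains prime (inert)

d = 334 ≡ 2 (mod 4), so O_K = ℤ[√334] and disc(K) = 4d = 1336.
Since gcd(4423, 1336) = 1 the prime 4423 does not ramify.
(334/4423) = 334^2211 mod 4423 = 4422, giving Legendre symbol -1.
(334/4423) = -1, so 4423 is inert.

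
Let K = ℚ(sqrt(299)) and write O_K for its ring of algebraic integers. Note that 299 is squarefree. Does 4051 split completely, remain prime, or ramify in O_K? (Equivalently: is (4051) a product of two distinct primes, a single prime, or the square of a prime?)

splits completely

d = 299 ≡ 3 (mod 4), so O_K = ℤ[√299] and disc(K) = 4d = 1196.
4051 ∤ 1196, so 4051 is unramified.
Legendre symbol by Euler's criterion: (299/4051) ≡ 299^2025 ≡ 1 (mod 4051), i.e. (299/4051) = 1.
d is a quadratic residue mod p, hence 4051 splits in O_K.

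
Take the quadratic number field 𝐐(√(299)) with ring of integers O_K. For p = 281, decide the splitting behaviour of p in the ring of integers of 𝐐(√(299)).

d = 299 ≡ 3 (mod 4), so O_K = ℤ[√299] and disc(K) = 4d = 1196.
281 ∤ 1196, so 281 is unramified.
Compute (299/281) via Euler: 18^((281-1)/2) mod 281 = 1, so (299/281) = 1.
d is a quadratic residue mod p, hence 281 splits in O_K.

splits completely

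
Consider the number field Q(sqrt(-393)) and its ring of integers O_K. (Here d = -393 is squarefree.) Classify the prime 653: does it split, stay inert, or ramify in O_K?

Since -393 ≢ 1 mod 4, the ring of integers is ℤ[√-393] with discriminant 4·(-393) = -1572.
Since gcd(653, -1572) = 1 the prime 653 does not ramify.
Compute (-393/653) via Euler: 260^((653-1)/2) mod 653 = 652, so (-393/653) = -1.
Legendre symbol -1 ⇒ 653 is inert.

remains prime (inert)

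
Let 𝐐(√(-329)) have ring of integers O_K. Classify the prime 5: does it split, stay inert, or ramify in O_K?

split

-329 mod 4 = 3, hence disc K = 4·(-329) = -1316 and O_K = ℤ[√-329].
disc(K) = -1316 is not divisible by 5; 5 is unramified.
Euler's criterion: (-329)^2 mod 5 = 1. Thus (-329|5) = 1.
Legendre symbol 1 ⇒ 5 is split.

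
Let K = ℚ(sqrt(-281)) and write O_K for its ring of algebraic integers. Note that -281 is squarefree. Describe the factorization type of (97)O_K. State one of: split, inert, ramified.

Since -281 ≢ 1 mod 4, the ring of integers is ℤ[√-281] with discriminant 4·(-281) = -1124.
Since gcd(97, -1124) = 1 the prime 97 does not ramify.
(-281/97) = 10^48 mod 97 = 96, giving Legendre symbol -1.
Legendre symbol -1 ⇒ 97 is inert.

97 remains inert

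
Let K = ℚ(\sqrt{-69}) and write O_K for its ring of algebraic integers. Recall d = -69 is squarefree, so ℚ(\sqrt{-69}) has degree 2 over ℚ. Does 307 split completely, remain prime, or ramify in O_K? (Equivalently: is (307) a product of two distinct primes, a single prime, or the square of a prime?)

p is inert

Since -69 ≢ 1 mod 4, the ring of integers is ℤ[√-69] with discriminant 4·(-69) = -276.
307 ∤ -276, so 307 is unramified.
Compute (-69/307) via Euler: 238^((307-1)/2) mod 307 = 306, so (-69/307) = -1.
d is a non-residue mod p, hence 307 remains inert in O_K.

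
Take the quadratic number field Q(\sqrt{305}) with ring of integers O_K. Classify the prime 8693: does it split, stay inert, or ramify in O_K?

Since 305 ≡ 1 mod 4, the ring of integers is ℤ[(1+√305)/2] with discriminant 305.
Since gcd(8693, 305) = 1 the prime 8693 does not ramify.
(305/8693) = 305^4346 mod 8693 = 1, giving Legendre symbol 1.
(305/8693) = 1, so 8693 splits.

8693 splits in O_K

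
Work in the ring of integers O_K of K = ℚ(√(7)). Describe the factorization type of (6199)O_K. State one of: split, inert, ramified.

inert

7 mod 4 = 3, hence disc K = 4·7 = 28 and O_K = ℤ[√7].
disc(K) = 28 is not divisible by 6199; 6199 is unramified.
(7/6199) = 7^3099 mod 6199 = 6198, giving Legendre symbol -1.
d is a non-residue mod p, hence 6199 remains inert in O_K.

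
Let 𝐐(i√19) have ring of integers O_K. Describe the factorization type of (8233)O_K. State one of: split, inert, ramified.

Since -19 ≡ 1 mod 4, the ring of integers is ℤ[(1+√-19)/2] with discriminant -19.
8233 ∤ -19, so 8233 is unramified.
(-19/8233) = 8214^4116 mod 8233 = 1, giving Legendre symbol 1.
(-19/8233) = 1, so 8233 splits.

splits completely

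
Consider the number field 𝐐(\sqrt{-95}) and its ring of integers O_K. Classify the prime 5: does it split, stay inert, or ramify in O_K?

ramified

Since -95 ≡ 1 mod 4, the ring of integers is ℤ[(1+√-95)/2] with discriminant -95.
disc(K) = -95 = 5·(-19), so p = 5 is ramified.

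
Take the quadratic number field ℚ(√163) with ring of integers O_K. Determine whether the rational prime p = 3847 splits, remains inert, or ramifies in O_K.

Since 163 ≢ 1 mod 4, the ring of integers is ℤ[√163] with discriminant 4·163 = 652.
disc(K) = 652 is not divisible by 3847; 3847 is unramified.
Compute (163/3847) via Euler: 163^((3847-1)/2) mod 3847 = 1, so (163/3847) = 1.
d is a quadratic residue mod p, hence 3847 splits in O_K.

p splits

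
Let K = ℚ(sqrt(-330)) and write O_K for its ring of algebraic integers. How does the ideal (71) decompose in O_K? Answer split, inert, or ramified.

d = -330 ≡ 2 (mod 4), so O_K = ℤ[√-330] and disc(K) = 4d = -1320.
Since gcd(71, -1320) = 1 the prime 71 does not ramify.
Legendre symbol by Euler's criterion: (-330/71) ≡ (-330)^35 ≡ 1 (mod 71), i.e. (-330/71) = 1.
(-330/71) = 1, so 71 splits.

split — (71) = 𝔭₁𝔭₂ with 𝔭₁ ≠ 𝔭₂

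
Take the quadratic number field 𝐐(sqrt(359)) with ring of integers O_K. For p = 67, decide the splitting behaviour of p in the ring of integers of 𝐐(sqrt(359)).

67 splits in O_K

Since 359 ≢ 1 mod 4, the ring of integers is ℤ[√359] with discriminant 4·359 = 1436.
67 ∤ 1436, so 67 is unramified.
Euler's criterion: 359^33 mod 67 = 1. Thus (359|67) = 1.
(359/67) = 1, so 67 splits.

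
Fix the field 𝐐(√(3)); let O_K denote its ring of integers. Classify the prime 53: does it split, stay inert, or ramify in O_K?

d = 3 ≡ 3 (mod 4), so O_K = ℤ[√3] and disc(K) = 4d = 12.
Since gcd(53, 12) = 1 the prime 53 does not ramify.
(3/53) = 3^26 mod 53 = 52, giving Legendre symbol -1.
(3/53) = -1, so 53 is inert.

remains prime (inert)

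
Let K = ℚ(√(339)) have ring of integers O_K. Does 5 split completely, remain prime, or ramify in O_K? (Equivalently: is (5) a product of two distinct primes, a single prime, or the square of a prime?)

splits completely

339 mod 4 = 3, hence disc K = 4·339 = 1356 and O_K = ℤ[√339].
Since gcd(5, 1356) = 1 the prime 5 does not ramify.
Euler's criterion: 339^2 mod 5 = 1. Thus (339|5) = 1.
(339/5) = 1, so 5 splits.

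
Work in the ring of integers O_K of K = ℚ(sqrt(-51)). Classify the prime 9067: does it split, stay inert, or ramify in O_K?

-51 mod 4 = 1, hence disc K = -51 and O_K = ℤ[(1+√-51)/2].
9067 ∤ -51, so 9067 is unramified.
Compute (-51/9067) via Euler: 9016^((9067-1)/2) mod 9067 = 9066, so (-51/9067) = -1.
Legendre symbol -1 ⇒ 9067 is inert.

inert — (9067) stays prime in O_K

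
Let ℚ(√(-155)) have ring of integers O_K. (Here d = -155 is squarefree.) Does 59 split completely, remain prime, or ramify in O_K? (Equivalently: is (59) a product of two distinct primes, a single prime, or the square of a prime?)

split

-155 mod 4 = 1, hence disc K = -155 and O_K = ℤ[(1+√-155)/2].
disc(K) = -155 is not divisible by 59; 59 is unramified.
(-155/59) = 22^29 mod 59 = 1, giving Legendre symbol 1.
d is a quadratic residue mod p, hence 59 splits in O_K.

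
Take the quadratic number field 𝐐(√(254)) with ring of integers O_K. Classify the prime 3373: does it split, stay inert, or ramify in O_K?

254 mod 4 = 2, hence disc K = 4·254 = 1016 and O_K = ℤ[√254].
disc(K) = 1016 is not divisible by 3373; 3373 is unramified.
Euler's criterion: 254^1686 mod 3373 = 3372. Thus (254|3373) = -1.
(254/3373) = -1, so 3373 is inert.

inert — (3373) stays prime in O_K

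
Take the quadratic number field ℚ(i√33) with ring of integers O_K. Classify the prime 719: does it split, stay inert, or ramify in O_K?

Since -33 ≢ 1 mod 4, the ring of integers is ℤ[√-33] with discriminant 4·(-33) = -132.
719 ∤ -132, so 719 is unramified.
Legendre symbol by Euler's criterion: (-33/719) ≡ (-33)^359 ≡ 1 (mod 719), i.e. (-33/719) = 1.
d is a quadratic residue mod p, hence 719 splits in O_K.

p splits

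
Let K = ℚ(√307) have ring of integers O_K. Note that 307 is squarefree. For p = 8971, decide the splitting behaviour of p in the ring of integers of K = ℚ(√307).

307 mod 4 = 3, hence disc K = 4·307 = 1228 and O_K = ℤ[√307].
Since gcd(8971, 1228) = 1 the prime 8971 does not ramify.
Euler's criterion: 307^4485 mod 8971 = 8970. Thus (307|8971) = -1.
(307/8971) = -1, so 8971 is inert.

p is inert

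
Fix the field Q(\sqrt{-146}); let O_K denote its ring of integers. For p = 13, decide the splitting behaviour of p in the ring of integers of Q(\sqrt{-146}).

13 splits in O_K

Since -146 ≢ 1 mod 4, the ring of integers is ℤ[√-146] with discriminant 4·(-146) = -584.
Since gcd(13, -584) = 1 the prime 13 does not ramify.
(-146/13) = 10^6 mod 13 = 1, giving Legendre symbol 1.
d is a quadratic residue mod p, hence 13 splits in O_K.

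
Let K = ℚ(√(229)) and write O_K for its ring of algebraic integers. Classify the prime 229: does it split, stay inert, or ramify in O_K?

ramified

d = 229 ≡ 1 (mod 4), so O_K = ℤ[(1+√229)/2] and disc(K) = d = 229.
disc(K) = 229 = 229·1, so p = 229 is ramified.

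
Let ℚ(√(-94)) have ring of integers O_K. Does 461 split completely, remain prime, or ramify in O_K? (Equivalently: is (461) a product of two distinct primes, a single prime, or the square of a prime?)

-94 mod 4 = 2, hence disc K = 4·(-94) = -376 and O_K = ℤ[√-94].
disc(K) = -376 is not divisible by 461; 461 is unramified.
Euler's criterion: (-94)^230 mod 461 = 1. Thus (-94|461) = 1.
(-94/461) = 1, so 461 splits.

split — (461) = 𝔭₁𝔭₂ with 𝔭₁ ≠ 𝔭₂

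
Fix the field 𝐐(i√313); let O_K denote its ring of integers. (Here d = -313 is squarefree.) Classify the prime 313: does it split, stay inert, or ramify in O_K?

313 is ramified

-313 mod 4 = 3, hence disc K = 4·(-313) = -1252 and O_K = ℤ[√-313].
313 divides disc(K) = -1252, so 313 ramifies.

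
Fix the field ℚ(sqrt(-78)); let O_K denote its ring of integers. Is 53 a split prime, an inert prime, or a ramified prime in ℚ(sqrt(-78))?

p splits

-78 mod 4 = 2, hence disc K = 4·(-78) = -312 and O_K = ℤ[√-78].
disc(K) = -312 is not divisible by 53; 53 is unramified.
Compute (-78/53) via Euler: 28^((53-1)/2) mod 53 = 1, so (-78/53) = 1.
d is a quadratic residue mod p, hence 53 splits in O_K.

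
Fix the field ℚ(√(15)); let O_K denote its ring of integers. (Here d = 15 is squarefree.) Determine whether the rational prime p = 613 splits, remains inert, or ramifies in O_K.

inert

Since 15 ≢ 1 mod 4, the ring of integers is ℤ[√15] with discriminant 4·15 = 60.
disc(K) = 60 is not divisible by 613; 613 is unramified.
Legendre symbol by Euler's criterion: (15/613) ≡ 15^306 ≡ 612 (mod 613), i.e. (15/613) = -1.
(15/613) = -1, so 613 is inert.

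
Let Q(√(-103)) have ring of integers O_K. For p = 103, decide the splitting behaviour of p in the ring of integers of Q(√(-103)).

Since -103 ≡ 1 mod 4, the ring of integers is ℤ[(1+√-103)/2] with discriminant -103.
disc(K) = -103 = 103·(-1), so p = 103 is ramified.

ramifies in O_K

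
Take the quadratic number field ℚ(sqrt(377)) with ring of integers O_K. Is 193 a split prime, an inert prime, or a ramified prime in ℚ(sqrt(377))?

Since 377 ≡ 1 mod 4, the ring of integers is ℤ[(1+√377)/2] with discriminant 377.
193 ∤ 377, so 193 is unramified.
(377/193) = 184^96 mod 193 = 1, giving Legendre symbol 1.
Legendre symbol 1 ⇒ 193 is split.

split — (193) = 𝔭₁𝔭₂ with 𝔭₁ ≠ 𝔭₂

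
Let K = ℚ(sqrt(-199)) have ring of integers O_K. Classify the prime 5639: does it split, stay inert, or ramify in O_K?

-199 mod 4 = 1, hence disc K = -199 and O_K = ℤ[(1+√-199)/2].
5639 ∤ -199, so 5639 is unramified.
(-199/5639) = 5440^2819 mod 5639 = 5638, giving Legendre symbol -1.
(-199/5639) = -1, so 5639 is inert.

inert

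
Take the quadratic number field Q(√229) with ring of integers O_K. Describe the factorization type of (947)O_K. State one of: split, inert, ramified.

p is inert

Since 229 ≡ 1 mod 4, the ring of integers is ℤ[(1+√229)/2] with discriminant 229.
disc(K) = 229 is not divisible by 947; 947 is unramified.
Legendre symbol by Euler's criterion: (229/947) ≡ 229^473 ≡ 946 (mod 947), i.e. (229/947) = -1.
Legendre symbol -1 ⇒ 947 is inert.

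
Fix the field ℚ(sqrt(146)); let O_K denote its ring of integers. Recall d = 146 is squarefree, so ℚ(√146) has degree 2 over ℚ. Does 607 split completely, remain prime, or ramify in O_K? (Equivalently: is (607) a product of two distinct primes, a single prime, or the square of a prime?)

607 splits in O_K

d = 146 ≡ 2 (mod 4), so O_K = ℤ[√146] and disc(K) = 4d = 584.
607 ∤ 584, so 607 is unramified.
(146/607) = 146^303 mod 607 = 1, giving Legendre symbol 1.
Legendre symbol 1 ⇒ 607 is split.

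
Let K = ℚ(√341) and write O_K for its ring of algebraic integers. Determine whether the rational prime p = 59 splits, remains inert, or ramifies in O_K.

d = 341 ≡ 1 (mod 4), so O_K = ℤ[(1+√341)/2] and disc(K) = d = 341.
59 ∤ 341, so 59 is unramified.
Legendre symbol by Euler's criterion: (341/59) ≡ 341^29 ≡ 1 (mod 59), i.e. (341/59) = 1.
d is a quadratic residue mod p, hence 59 splits in O_K.

59 splits in O_K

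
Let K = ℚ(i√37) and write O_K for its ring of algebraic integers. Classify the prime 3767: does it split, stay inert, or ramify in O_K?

3767 remains inert

-37 mod 4 = 3, hence disc K = 4·(-37) = -148 and O_K = ℤ[√-37].
disc(K) = -148 is not divisible by 3767; 3767 is unramified.
Euler's criterion: (-37)^1883 mod 3767 = 3766. Thus (-37|3767) = -1.
Legendre symbol -1 ⇒ 3767 is inert.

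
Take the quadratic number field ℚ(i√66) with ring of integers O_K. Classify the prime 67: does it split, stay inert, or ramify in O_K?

d = -66 ≡ 2 (mod 4), so O_K = ℤ[√-66] and disc(K) = 4d = -264.
Since gcd(67, -264) = 1 the prime 67 does not ramify.
Compute (-66/67) via Euler: 1^((67-1)/2) mod 67 = 1, so (-66/67) = 1.
d is a quadratic residue mod p, hence 67 splits in O_K.

67 splits in O_K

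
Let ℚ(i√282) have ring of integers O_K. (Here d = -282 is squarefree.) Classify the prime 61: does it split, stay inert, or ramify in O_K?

Since -282 ≢ 1 mod 4, the ring of integers is ℤ[√-282] with discriminant 4·(-282) = -1128.
Since gcd(61, -1128) = 1 the prime 61 does not ramify.
Euler's criterion: (-282)^30 mod 61 = 60. Thus (-282|61) = -1.
d is a non-residue mod p, hence 61 remains inert in O_K.

remains prime (inert)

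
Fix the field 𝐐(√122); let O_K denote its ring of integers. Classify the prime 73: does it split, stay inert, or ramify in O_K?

d = 122 ≡ 2 (mod 4), so O_K = ℤ[√122] and disc(K) = 4d = 488.
disc(K) = 488 is not divisible by 73; 73 is unramified.
Compute (122/73) via Euler: 49^((73-1)/2) mod 73 = 1, so (122/73) = 1.
Legendre symbol 1 ⇒ 73 is split.

split — (73) = 𝔭₁𝔭₂ with 𝔭₁ ≠ 𝔭₂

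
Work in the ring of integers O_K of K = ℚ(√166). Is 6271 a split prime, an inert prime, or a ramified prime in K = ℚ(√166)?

splits completely

166 mod 4 = 2, hence disc K = 4·166 = 664 and O_K = ℤ[√166].
6271 ∤ 664, so 6271 is unramified.
(166/6271) = 166^3135 mod 6271 = 1, giving Legendre symbol 1.
d is a quadratic residue mod p, hence 6271 splits in O_K.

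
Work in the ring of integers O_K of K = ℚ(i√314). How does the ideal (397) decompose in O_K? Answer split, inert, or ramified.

397 splits in O_K

d = -314 ≡ 2 (mod 4), so O_K = ℤ[√-314] and disc(K) = 4d = -1256.
disc(K) = -1256 is not divisible by 397; 397 is unramified.
Compute (-314/397) via Euler: 83^((397-1)/2) mod 397 = 1, so (-314/397) = 1.
(-314/397) = 1, so 397 splits.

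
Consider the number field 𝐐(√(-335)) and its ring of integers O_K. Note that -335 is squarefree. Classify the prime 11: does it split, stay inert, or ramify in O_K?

inert — (11) stays prime in O_K

-335 mod 4 = 1, hence disc K = -335 and O_K = ℤ[(1+√-335)/2].
Since gcd(11, -335) = 1 the prime 11 does not ramify.
Legendre symbol by Euler's criterion: (-335/11) ≡ (-335)^5 ≡ 10 (mod 11), i.e. (-335/11) = -1.
d is a non-residue mod p, hence 11 remains inert in O_K.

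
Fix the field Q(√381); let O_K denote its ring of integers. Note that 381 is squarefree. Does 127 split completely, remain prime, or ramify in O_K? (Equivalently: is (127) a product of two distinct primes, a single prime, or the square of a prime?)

127 is ramified

381 mod 4 = 1, hence disc K = 381 and O_K = ℤ[(1+√381)/2].
disc(K) = 381 = 127·3, so p = 127 is ramified.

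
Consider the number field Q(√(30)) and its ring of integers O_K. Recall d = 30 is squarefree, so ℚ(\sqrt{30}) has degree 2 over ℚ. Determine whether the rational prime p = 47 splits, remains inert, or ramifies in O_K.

30 mod 4 = 2, hence disc K = 4·30 = 120 and O_K = ℤ[√30].
disc(K) = 120 is not divisible by 47; 47 is unramified.
Euler's criterion: 30^23 mod 47 = 46. Thus (30|47) = -1.
(30/47) = -1, so 47 is inert.

47 remains inert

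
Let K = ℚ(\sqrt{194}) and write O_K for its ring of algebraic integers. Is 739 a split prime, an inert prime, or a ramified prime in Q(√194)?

Since 194 ≢ 1 mod 4, the ring of integers is ℤ[√194] with discriminant 4·194 = 776.
739 ∤ 776, so 739 is unramified.
Legendre symbol by Euler's criterion: (194/739) ≡ 194^369 ≡ 1 (mod 739), i.e. (194/739) = 1.
Legendre symbol 1 ⇒ 739 is split.

739 splits in O_K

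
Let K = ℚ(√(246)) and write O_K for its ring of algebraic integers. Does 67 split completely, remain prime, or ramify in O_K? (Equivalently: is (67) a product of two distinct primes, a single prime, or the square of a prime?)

246 mod 4 = 2, hence disc K = 4·246 = 984 and O_K = ℤ[√246].
disc(K) = 984 is not divisible by 67; 67 is unramified.
Euler's criterion: 246^33 mod 67 = 66. Thus (246|67) = -1.
d is a non-residue mod p, hence 67 remains inert in O_K.

remains prime (inert)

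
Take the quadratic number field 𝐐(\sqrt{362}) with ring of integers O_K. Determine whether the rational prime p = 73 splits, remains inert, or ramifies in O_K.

splits completely

Since 362 ≢ 1 mod 4, the ring of integers is ℤ[√362] with discriminant 4·362 = 1448.
73 ∤ 1448, so 73 is unramified.
Euler's criterion: 362^36 mod 73 = 1. Thus (362|73) = 1.
(362/73) = 1, so 73 splits.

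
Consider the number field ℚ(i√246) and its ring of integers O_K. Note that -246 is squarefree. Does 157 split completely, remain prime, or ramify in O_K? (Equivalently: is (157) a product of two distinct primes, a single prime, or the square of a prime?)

-246 mod 4 = 2, hence disc K = 4·(-246) = -984 and O_K = ℤ[√-246].
disc(K) = -984 is not divisible by 157; 157 is unramified.
Legendre symbol by Euler's criterion: (-246/157) ≡ (-246)^78 ≡ 1 (mod 157), i.e. (-246/157) = 1.
(-246/157) = 1, so 157 splits.

p splits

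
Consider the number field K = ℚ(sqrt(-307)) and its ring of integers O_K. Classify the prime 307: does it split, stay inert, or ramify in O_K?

-307 mod 4 = 1, hence disc K = -307 and O_K = ℤ[(1+√-307)/2].
307 divides disc(K) = -307, so 307 ramifies.

ramified — (307) = 𝔭²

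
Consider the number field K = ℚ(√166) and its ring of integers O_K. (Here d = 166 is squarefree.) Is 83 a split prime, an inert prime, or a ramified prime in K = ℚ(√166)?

p ramifies

166 mod 4 = 2, hence disc K = 4·166 = 664 and O_K = ℤ[√166].
Ramification test: 83 | 664. The prime 83 ramifies in K.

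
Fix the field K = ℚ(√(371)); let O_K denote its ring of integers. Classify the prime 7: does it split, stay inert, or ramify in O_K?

Since 371 ≢ 1 mod 4, the ring of integers is ℤ[√371] with discriminant 4·371 = 1484.
Ramification test: 7 | 1484. The prime 7 ramifies in K.

7 is ramified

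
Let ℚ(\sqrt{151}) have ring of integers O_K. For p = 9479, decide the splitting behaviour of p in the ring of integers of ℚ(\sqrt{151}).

d = 151 ≡ 3 (mod 4), so O_K = ℤ[√151] and disc(K) = 4d = 604.
9479 ∤ 604, so 9479 is unramified.
(151/9479) = 151^4739 mod 9479 = 1, giving Legendre symbol 1.
(151/9479) = 1, so 9479 splits.

split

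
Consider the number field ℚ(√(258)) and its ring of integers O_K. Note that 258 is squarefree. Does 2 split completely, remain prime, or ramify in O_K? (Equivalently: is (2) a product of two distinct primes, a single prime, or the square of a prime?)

Since 258 ≢ 1 mod 4, the ring of integers is ℤ[√258] with discriminant 4·258 = 1032.
Ramification test: 2 | 1032. The prime 2 ramifies in K.

ramified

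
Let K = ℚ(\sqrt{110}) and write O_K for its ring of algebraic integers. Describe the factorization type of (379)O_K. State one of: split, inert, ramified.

379 splits in O_K

110 mod 4 = 2, hence disc K = 4·110 = 440 and O_K = ℤ[√110].
Since gcd(379, 440) = 1 the prime 379 does not ramify.
(110/379) = 110^189 mod 379 = 1, giving Legendre symbol 1.
d is a quadratic residue mod p, hence 379 splits in O_K.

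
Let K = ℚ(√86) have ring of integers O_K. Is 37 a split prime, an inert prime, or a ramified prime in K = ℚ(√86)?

37 splits in O_K

Since 86 ≢ 1 mod 4, the ring of integers is ℤ[√86] with discriminant 4·86 = 344.
37 ∤ 344, so 37 is unramified.
Euler's criterion: 86^18 mod 37 = 1. Thus (86|37) = 1.
Legendre symbol 1 ⇒ 37 is split.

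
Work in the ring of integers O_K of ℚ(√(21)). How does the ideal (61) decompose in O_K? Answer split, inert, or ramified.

61 remains inert

Since 21 ≡ 1 mod 4, the ring of integers is ℤ[(1+√21)/2] with discriminant 21.
disc(K) = 21 is not divisible by 61; 61 is unramified.
Compute (21/61) via Euler: 21^((61-1)/2) mod 61 = 60, so (21/61) = -1.
d is a non-residue mod p, hence 61 remains inert in O_K.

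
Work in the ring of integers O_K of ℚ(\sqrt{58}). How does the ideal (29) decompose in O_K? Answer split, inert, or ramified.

58 mod 4 = 2, hence disc K = 4·58 = 232 and O_K = ℤ[√58].
29 divides disc(K) = 232, so 29 ramifies.

p ramifies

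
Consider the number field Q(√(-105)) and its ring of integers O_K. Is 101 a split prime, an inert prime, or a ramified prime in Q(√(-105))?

d = -105 ≡ 3 (mod 4), so O_K = ℤ[√-105] and disc(K) = 4d = -420.
101 ∤ -420, so 101 is unramified.
(-105/101) = 97^50 mod 101 = 1, giving Legendre symbol 1.
d is a quadratic residue mod p, hence 101 splits in O_K.

p splits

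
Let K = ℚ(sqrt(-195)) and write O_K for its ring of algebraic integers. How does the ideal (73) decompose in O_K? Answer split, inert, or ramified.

-195 mod 4 = 1, hence disc K = -195 and O_K = ℤ[(1+√-195)/2].
disc(K) = -195 is not divisible by 73; 73 is unramified.
Euler's criterion: (-195)^36 mod 73 = 1. Thus (-195|73) = 1.
(-195/73) = 1, so 73 splits.

split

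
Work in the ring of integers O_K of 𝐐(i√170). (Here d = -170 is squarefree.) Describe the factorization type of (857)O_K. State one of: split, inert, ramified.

857 splits in O_K

-170 mod 4 = 2, hence disc K = 4·(-170) = -680 and O_K = ℤ[√-170].
Since gcd(857, -680) = 1 the prime 857 does not ramify.
Compute (-170/857) via Euler: 687^((857-1)/2) mod 857 = 1, so (-170/857) = 1.
Legendre symbol 1 ⇒ 857 is split.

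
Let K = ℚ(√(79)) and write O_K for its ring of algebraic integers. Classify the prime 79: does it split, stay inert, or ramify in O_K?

Since 79 ≢ 1 mod 4, the ring of integers is ℤ[√79] with discriminant 4·79 = 316.
Ramification test: 79 | 316. The prime 79 ramifies in K.

ramifies in O_K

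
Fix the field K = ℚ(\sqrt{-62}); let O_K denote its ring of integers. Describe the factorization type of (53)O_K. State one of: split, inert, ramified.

-62 mod 4 = 2, hence disc K = 4·(-62) = -248 and O_K = ℤ[√-62].
Since gcd(53, -248) = 1 the prime 53 does not ramify.
Euler's criterion: (-62)^26 mod 53 = 1. Thus (-62|53) = 1.
d is a quadratic residue mod p, hence 53 splits in O_K.

split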